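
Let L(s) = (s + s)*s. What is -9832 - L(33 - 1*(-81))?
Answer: -35824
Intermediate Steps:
L(s) = 2*s² (L(s) = (2*s)*s = 2*s²)
-9832 - L(33 - 1*(-81)) = -9832 - 2*(33 - 1*(-81))² = -9832 - 2*(33 + 81)² = -9832 - 2*114² = -9832 - 2*12996 = -9832 - 1*25992 = -9832 - 25992 = -35824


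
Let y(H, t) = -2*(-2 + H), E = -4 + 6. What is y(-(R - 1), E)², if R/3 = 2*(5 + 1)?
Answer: 5476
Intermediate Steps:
R = 36 (R = 3*(2*(5 + 1)) = 3*(2*6) = 3*12 = 36)
E = 2
y(H, t) = 4 - 2*H
y(-(R - 1), E)² = (4 - (-2)*(36 - 1))² = (4 - (-2)*35)² = (4 - 2*(-35))² = (4 + 70)² = 74² = 5476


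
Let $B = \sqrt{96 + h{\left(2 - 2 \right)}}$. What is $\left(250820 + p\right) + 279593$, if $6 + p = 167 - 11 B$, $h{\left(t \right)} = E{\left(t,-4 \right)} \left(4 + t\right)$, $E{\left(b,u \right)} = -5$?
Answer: $530574 - 22 \sqrt{19} \approx 5.3048 \cdot 10^{5}$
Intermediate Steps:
$h{\left(t \right)} = -20 - 5 t$ ($h{\left(t \right)} = - 5 \left(4 + t\right) = -20 - 5 t$)
$B = 2 \sqrt{19}$ ($B = \sqrt{96 - \left(20 + 5 \left(2 - 2\right)\right)} = \sqrt{96 - 20} = \sqrt{76} = 2 \sqrt{19} \approx 8.7178$)
$p = 161 - 22 \sqrt{19}$ ($p = -6 + \left(167 - 11 \cdot 2 \sqrt{19}\right) = -6 + \left(167 - 22 \sqrt{19}\right) = 161 - 22 \sqrt{19} \approx 65.104$)
$\left(250820 + p\right) + 279593 = \left(250820 + \left(161 - 22 \sqrt{19}\right)\right) + 279593 = \left(250981 - 22 \sqrt{19}\right) + 279593 = 530574 - 22 \sqrt{19}$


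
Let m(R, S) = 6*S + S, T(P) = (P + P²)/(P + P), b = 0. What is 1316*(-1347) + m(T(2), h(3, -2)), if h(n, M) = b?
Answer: -1772652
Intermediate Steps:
h(n, M) = 0
T(P) = (P + P²)/(2*P) (T(P) = (P + P²)/((2*P)) = (P + P²)*(1/(2*P)) = (P + P²)/(2*P))
m(R, S) = 7*S
1316*(-1347) + m(T(2), h(3, -2)) = 1316*(-1347) + 7*0 = -1772652 + 0 = -1772652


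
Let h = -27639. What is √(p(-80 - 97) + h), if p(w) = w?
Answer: 2*I*√6954 ≈ 166.78*I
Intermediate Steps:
√(p(-80 - 97) + h) = √((-80 - 97) - 27639) = √(-177 - 27639) = √(-27816) = 2*I*√6954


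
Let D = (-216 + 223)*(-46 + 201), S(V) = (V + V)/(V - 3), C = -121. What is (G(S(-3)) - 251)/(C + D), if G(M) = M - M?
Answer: -251/964 ≈ -0.26037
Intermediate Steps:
S(V) = 2*V/(-3 + V) (S(V) = (2*V)/(-3 + V) = 2*V/(-3 + V))
G(M) = 0
D = 1085 (D = 7*155 = 1085)
(G(S(-3)) - 251)/(C + D) = (0 - 251)/(-121 + 1085) = -251/964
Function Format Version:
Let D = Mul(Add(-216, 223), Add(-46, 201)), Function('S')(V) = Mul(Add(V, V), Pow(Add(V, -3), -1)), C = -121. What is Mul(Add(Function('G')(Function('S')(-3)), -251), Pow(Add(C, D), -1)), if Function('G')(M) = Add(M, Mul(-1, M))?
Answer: Rational(-251, 964) ≈ -0.26037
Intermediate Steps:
Function('S')(V) = Mul(2, V, Pow(Add(-3, V), -1)) (Function('S')(V) = Mul(Mul(2, V), Pow(Add(-3, V), -1)) = Mul(2, V, Pow(Add(-3, V), -1)))
Function('G')(M) = 0
D = 1085 (D = Mul(7, 155) = 1085)
Mul(Add(Function('G')(Function('S')(-3)), -251), Pow(Add(C, D), -1)) = Mul(Add(0, -251), Pow(Add(-121, 1085), -1)) = Mul(-251, Pow(964, -1)) = Mul(-251, Rational(1, 964)) = Rational(-251, 964)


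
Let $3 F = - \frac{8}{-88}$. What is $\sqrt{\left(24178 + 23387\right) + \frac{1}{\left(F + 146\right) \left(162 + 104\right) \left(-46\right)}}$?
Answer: $\frac{\sqrt{41344743217925837067}}{29482642} \approx 218.09$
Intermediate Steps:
$F = \frac{1}{33}$ ($F = \frac{\left(-8\right) \frac{1}{-88}}{3} = \frac{\left(-8\right) \left(- \frac{1}{88}\right)}{3} = \frac{1}{3} \cdot \frac{1}{11} = \frac{1}{33} \approx 0.030303$)
$\sqrt{\left(24178 + 23387\right) + \frac{1}{\left(F + 146\right) \left(162 + 104\right) \left(-46\right)}} = \sqrt{\left(24178 + 23387\right) + \frac{1}{\left(\frac{1}{33} + 146\right) \left(162 + 104\right) \left(-46\right)}} = \sqrt{47565 + \frac{1}{\frac{4819}{33} \cdot 266 \left(-46\right)}} = \sqrt{47565 + \frac{1}{\frac{1281854}{33} \left(-46\right)}} = \sqrt{47565 + \frac{1}{- \frac{58965284}{33}}} = \sqrt{47565 - \frac{33}{58965284}} = \sqrt{\frac{2804683733427}{58965284}} = \frac{\sqrt{41344743217925837067}}{29482642}$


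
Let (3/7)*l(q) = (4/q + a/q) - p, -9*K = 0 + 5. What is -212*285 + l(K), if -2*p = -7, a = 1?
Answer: -362695/6 ≈ -60449.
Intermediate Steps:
p = 7/2 (p = -1/2*(-7) = 7/2 ≈ 3.5000)
K = -5/9 (K = -(0 + 5)/9 = -1/9*5 = -5/9 ≈ -0.55556)
l(q) = -49/6 + 35/(3*q) (l(q) = 7*((4/q + 1/q) - 1*7/2)/3 = 7*((4/q + 1/q) - 7/2)/3 = 7*(5/q - 7/2)/3 = 7*(-7/2 + 5/q)/3 = -49/6 + 35/(3*q))
-212*285 + l(K) = -212*285 + 7*(10 - 7*(-5/9))/(6*(-5/9)) = -60420 + (7/6)*(-9/5)*(10 + 35/9) = -60420 + (7/6)*(-9/5)*(125/9) = -60420 - 175/6 = -362695/6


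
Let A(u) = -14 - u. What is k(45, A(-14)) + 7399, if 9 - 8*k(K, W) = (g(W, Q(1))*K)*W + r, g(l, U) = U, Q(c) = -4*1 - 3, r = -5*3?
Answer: 7402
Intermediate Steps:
r = -15
Q(c) = -7 (Q(c) = -4 - 3 = -7)
k(K, W) = 3 + 7*K*W/8 (k(K, W) = 9/8 - ((-7*K)*W - 15)/8 = 9/8 - (-7*K*W - 15)/8 = 9/8 - (-15 - 7*K*W)/8 = 9/8 + (15/8 + 7*K*W/8) = 3 + 7*K*W/8)
k(45, A(-14)) + 7399 = (3 + (7/8)*45*(-14 - 1*(-14))) + 7399 = (3 + (7/8)*45*(-14 + 14)) + 7399 = (3 + (7/8)*45*0) + 7399 = (3 + 0) + 7399 = 3 + 7399 = 7402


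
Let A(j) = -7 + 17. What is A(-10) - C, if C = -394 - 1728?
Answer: 2132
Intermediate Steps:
A(j) = 10
C = -2122
A(-10) - C = 10 - 1*(-2122) = 10 + 2122 = 2132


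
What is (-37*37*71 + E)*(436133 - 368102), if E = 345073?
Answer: 16863116094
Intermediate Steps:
(-37*37*71 + E)*(436133 - 368102) = (-37*37*71 + 345073)*(436133 - 368102) = (-1369*71 + 345073)*68031 = (-97199 + 345073)*68031 = 247874*68031 = 16863116094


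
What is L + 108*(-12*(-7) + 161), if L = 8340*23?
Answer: 218280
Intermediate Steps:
L = 191820
L + 108*(-12*(-7) + 161) = 191820 + 108*(-12*(-7) + 161) = 191820 + 108*(84 + 161) = 191820 + 108*245 = 191820 + 26460 = 218280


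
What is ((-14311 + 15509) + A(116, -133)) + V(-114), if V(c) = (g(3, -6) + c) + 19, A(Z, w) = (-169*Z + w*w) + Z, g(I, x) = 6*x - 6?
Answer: -738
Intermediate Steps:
g(I, x) = -6 + 6*x
A(Z, w) = w**2 - 168*Z (A(Z, w) = (-169*Z + w**2) + Z = (w**2 - 169*Z) + Z = w**2 - 168*Z)
V(c) = -23 + c (V(c) = ((-6 + 6*(-6)) + c) + 19 = ((-6 - 36) + c) + 19 = (-42 + c) + 19 = -23 + c)
((-14311 + 15509) + A(116, -133)) + V(-114) = ((-14311 + 15509) + ((-133)**2 - 168*116)) + (-23 - 114) = (1198 + (17689 - 19488)) - 137 = (1198 - 1799) - 137 = -601 - 137 = -738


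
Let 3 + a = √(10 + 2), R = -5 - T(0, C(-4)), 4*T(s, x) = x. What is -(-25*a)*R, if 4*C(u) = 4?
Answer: 1575/4 - 525*√3/2 ≈ -60.913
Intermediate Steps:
C(u) = 1 (C(u) = (¼)*4 = 1)
T(s, x) = x/4
R = -21/4 (R = -5 - 1/4 = -5 - 1*¼ = -5 - ¼ = -21/4 ≈ -5.2500)
a = -3 + 2*√3 (a = -3 + √(10 + 2) = -3 + √12 = -3 + 2*√3 ≈ 0.46410)
-(-25*a)*R = -(-25*(-3 + 2*√3))*(-21)/4 = -(75 - 50*√3)*(-21)/4 = -(-1575/4 + 525*√3/2) = 1575/4 - 525*√3/2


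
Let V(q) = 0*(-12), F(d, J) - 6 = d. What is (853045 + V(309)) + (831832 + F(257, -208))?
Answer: 1685140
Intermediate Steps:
F(d, J) = 6 + d
V(q) = 0
(853045 + V(309)) + (831832 + F(257, -208)) = (853045 + 0) + (831832 + (6 + 257)) = 853045 + (831832 + 263) = 853045 + 832095 = 1685140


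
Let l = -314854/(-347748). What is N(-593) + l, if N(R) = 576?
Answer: 100308851/173874 ≈ 576.91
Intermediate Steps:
l = 157427/173874 (l = -314854*(-1/347748) = 157427/173874 ≈ 0.90541)
N(-593) + l = 576 + 157427/173874 = 100308851/173874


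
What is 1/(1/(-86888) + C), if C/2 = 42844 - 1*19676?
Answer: 86888/4026042367 ≈ 2.1581e-5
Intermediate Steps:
C = 46336 (C = 2*(42844 - 1*19676) = 2*(42844 - 19676) = 2*23168 = 46336)
1/(1/(-86888) + C) = 1/(1/(-86888) + 46336) = 1/(-1/86888 + 46336) = 1/(4026042367/86888) = 86888/4026042367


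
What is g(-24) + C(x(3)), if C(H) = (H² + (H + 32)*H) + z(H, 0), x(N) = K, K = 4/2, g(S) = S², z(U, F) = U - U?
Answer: 648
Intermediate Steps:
z(U, F) = 0
K = 2 (K = 4*(½) = 2)
x(N) = 2
C(H) = H² + H*(32 + H) (C(H) = (H² + (H + 32)*H) + 0 = (H² + (32 + H)*H) + 0 = (H² + H*(32 + H)) + 0 = H² + H*(32 + H))
g(-24) + C(x(3)) = (-24)² + 2*2*(16 + 2) = 576 + 2*2*18 = 576 + 72 = 648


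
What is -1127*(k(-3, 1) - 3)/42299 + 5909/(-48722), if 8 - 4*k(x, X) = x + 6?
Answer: -307705653/4121783756 ≈ -0.074654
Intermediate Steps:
k(x, X) = 1/2 - x/4 (k(x, X) = 2 - (x + 6)/4 = 2 - (6 + x)/4 = 2 + (-3/2 - x/4) = 1/2 - x/4)
-1127*(k(-3, 1) - 3)/42299 + 5909/(-48722) = -1127*((1/2 - 1/4*(-3)) - 3)/42299 + 5909/(-48722) = -1127*((1/2 + 3/4) - 3)*(1/42299) + 5909*(-1/48722) = -1127*(5/4 - 3)*(1/42299) - 5909/48722 = -1127*(-7/4)*(1/42299) - 5909/48722 = (7889/4)*(1/42299) - 5909/48722 = 7889/169196 - 5909/48722 = -307705653/4121783756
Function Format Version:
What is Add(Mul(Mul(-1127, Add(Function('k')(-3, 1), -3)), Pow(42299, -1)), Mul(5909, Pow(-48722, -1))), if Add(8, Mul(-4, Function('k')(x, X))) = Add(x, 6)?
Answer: Rational(-307705653, 4121783756) ≈ -0.074654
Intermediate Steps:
Function('k')(x, X) = Add(Rational(1, 2), Mul(Rational(-1, 4), x)) (Function('k')(x, X) = Add(2, Mul(Rational(-1, 4), Add(x, 6))) = Add(2, Mul(Rational(-1, 4), Add(6, x))) = Add(2, Add(Rational(-3, 2), Mul(Rational(-1, 4), x))) = Add(Rational(1, 2), Mul(Rational(-1, 4), x)))
Add(Mul(Mul(-1127, Add(Function('k')(-3, 1), -3)), Pow(42299, -1)), Mul(5909, Pow(-48722, -1))) = Add(Mul(Mul(-1127, Add(Add(Rational(1, 2), Mul(Rational(-1, 4), -3)), -3)), Pow(42299, -1)), Mul(5909, Pow(-48722, -1))) = Add(Mul(Mul(-1127, Add(Add(Rational(1, 2), Rational(3, 4)), -3)), Rational(1, 42299)), Mul(5909, Rational(-1, 48722))) = Add(Mul(Mul(-1127, Add(Rational(5, 4), -3)), Rational(1, 42299)), Rational(-5909, 48722)) = Add(Mul(Mul(-1127, Rational(-7, 4)), Rational(1, 42299)), Rational(-5909, 48722)) = Add(Mul(Rational(7889, 4), Rational(1, 42299)), Rational(-5909, 48722)) = Add(Rational(7889, 169196), Rational(-5909, 48722)) = Rational(-307705653, 4121783756)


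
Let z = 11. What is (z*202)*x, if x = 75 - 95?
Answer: -44440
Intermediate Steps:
x = -20
(z*202)*x = (11*202)*(-20) = 2222*(-20) = -44440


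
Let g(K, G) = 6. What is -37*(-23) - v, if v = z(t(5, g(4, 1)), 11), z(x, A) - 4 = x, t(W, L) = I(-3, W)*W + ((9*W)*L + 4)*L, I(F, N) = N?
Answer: -822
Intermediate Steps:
t(W, L) = W² + L*(4 + 9*L*W) (t(W, L) = W*W + ((9*W)*L + 4)*L = W² + (9*L*W + 4)*L = W² + (4 + 9*L*W)*L = W² + L*(4 + 9*L*W))
z(x, A) = 4 + x
v = 1673 (v = 4 + (5² + 4*6 + 9*5*6²) = 4 + (25 + 24 + 9*5*36) = 4 + (25 + 24 + 1620) = 4 + 1669 = 1673)
-37*(-23) - v = -37*(-23) - 1*1673 = 851 - 1673 = -822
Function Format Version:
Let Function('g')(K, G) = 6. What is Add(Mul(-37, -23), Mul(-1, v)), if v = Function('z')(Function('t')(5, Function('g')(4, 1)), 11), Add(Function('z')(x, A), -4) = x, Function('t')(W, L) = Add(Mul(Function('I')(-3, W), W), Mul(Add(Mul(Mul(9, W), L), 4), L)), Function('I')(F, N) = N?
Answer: -822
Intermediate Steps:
Function('t')(W, L) = Add(Pow(W, 2), Mul(L, Add(4, Mul(9, L, W)))) (Function('t')(W, L) = Add(Mul(W, W), Mul(Add(Mul(Mul(9, W), L), 4), L)) = Add(Pow(W, 2), Mul(Add(Mul(9, L, W), 4), L)) = Add(Pow(W, 2), Mul(Add(4, Mul(9, L, W)), L)) = Add(Pow(W, 2), Mul(L, Add(4, Mul(9, L, W)))))
Function('z')(x, A) = Add(4, x)
v = 1673 (v = Add(4, Add(Pow(5, 2), Mul(4, 6), Mul(9, 5, Pow(6, 2)))) = Add(4, Add(25, 24, Mul(9, 5, 36))) = Add(4, Add(25, 24, 1620)) = Add(4, 1669) = 1673)
Add(Mul(-37, -23), Mul(-1, v)) = Add(Mul(-37, -23), Mul(-1, 1673)) = Add(851, -1673) = -822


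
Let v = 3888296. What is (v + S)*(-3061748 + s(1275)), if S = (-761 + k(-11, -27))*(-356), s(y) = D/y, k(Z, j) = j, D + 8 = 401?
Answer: -5424652085233656/425 ≈ -1.2764e+13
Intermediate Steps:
D = 393 (D = -8 + 401 = 393)
s(y) = 393/y
S = 280528 (S = (-761 - 27)*(-356) = -788*(-356) = 280528)
(v + S)*(-3061748 + s(1275)) = (3888296 + 280528)*(-3061748 + 393/1275) = 4168824*(-3061748 + 393*(1/1275)) = 4168824*(-3061748 + 131/425) = 4168824*(-1301242769/425) = -5424652085233656/425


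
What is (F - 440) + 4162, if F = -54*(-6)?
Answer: 4046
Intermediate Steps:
F = 324
(F - 440) + 4162 = (324 - 440) + 4162 = -116 + 4162 = 4046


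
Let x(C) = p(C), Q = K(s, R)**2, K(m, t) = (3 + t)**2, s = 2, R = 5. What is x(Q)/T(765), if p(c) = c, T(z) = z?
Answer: 4096/765 ≈ 5.3542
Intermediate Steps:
Q = 4096 (Q = ((3 + 5)**2)**2 = (8**2)**2 = 64**2 = 4096)
x(C) = C
x(Q)/T(765) = 4096/765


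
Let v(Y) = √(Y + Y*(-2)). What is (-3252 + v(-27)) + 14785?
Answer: 11533 + 3*√3 ≈ 11538.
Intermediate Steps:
v(Y) = √(-Y) (v(Y) = √(Y - 2*Y) = √(-Y))
(-3252 + v(-27)) + 14785 = (-3252 + √(-1*(-27))) + 14785 = (-3252 + √27) + 14785 = (-3252 + 3*√3) + 14785 = 11533 + 3*√3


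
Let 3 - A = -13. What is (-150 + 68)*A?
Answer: -1312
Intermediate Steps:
A = 16 (A = 3 - 1*(-13) = 3 + 13 = 16)
(-150 + 68)*A = (-150 + 68)*16 = -82*16 = -1312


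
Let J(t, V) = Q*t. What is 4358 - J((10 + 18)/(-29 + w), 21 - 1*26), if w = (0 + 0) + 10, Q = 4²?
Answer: 83250/19 ≈ 4381.6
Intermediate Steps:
Q = 16
w = 10 (w = 0 + 10 = 10)
J(t, V) = 16*t
4358 - J((10 + 18)/(-29 + w), 21 - 1*26) = 4358 - 16*(10 + 18)/(-29 + 10) = 4358 - 16*28/(-19) = 4358 - 16*28*(-1/19) = 4358 - 16*(-28)/19 = 4358 - 1*(-448/19) = 4358 + 448/19 = 83250/19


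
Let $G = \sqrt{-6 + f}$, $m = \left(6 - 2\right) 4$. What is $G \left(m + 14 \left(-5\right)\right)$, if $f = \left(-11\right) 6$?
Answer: $- 324 i \sqrt{2} \approx - 458.21 i$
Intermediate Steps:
$f = -66$
$m = 16$ ($m = 4 \cdot 4 = 16$)
$G = 6 i \sqrt{2}$ ($G = \sqrt{-6 - 66} = \sqrt{-72} = 6 i \sqrt{2} \approx 8.4853 i$)
$G \left(m + 14 \left(-5\right)\right) = 6 i \sqrt{2} \left(16 + 14 \left(-5\right)\right) = 6 i \sqrt{2} \left(16 - 70\right) = 6 i \sqrt{2} \left(-54\right) = - 324 i \sqrt{2}$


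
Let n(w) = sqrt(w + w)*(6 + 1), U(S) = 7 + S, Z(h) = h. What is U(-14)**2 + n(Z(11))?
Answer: 49 + 7*sqrt(22) ≈ 81.833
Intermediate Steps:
n(w) = 7*sqrt(2)*sqrt(w) (n(w) = sqrt(2*w)*7 = (sqrt(2)*sqrt(w))*7 = 7*sqrt(2)*sqrt(w))
U(-14)**2 + n(Z(11)) = (7 - 14)**2 + 7*sqrt(2)*sqrt(11) = (-7)**2 + 7*sqrt(22) = 49 + 7*sqrt(22)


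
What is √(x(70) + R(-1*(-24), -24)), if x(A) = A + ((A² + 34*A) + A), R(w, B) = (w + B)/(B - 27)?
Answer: 2*√1855 ≈ 86.139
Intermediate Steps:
R(w, B) = (B + w)/(-27 + B)
x(A) = A² + 36*A (x(A) = A + (A² + 35*A) = A² + 36*A)
√(x(70) + R(-1*(-24), -24)) = √(70*(36 + 70) + (-24 - 1*(-24))/(-27 - 24)) = √(70*106 + (-24 + 24)/(-51)) = √(7420 - 1/51*0) = √(7420 + 0) = √7420 = 2*√1855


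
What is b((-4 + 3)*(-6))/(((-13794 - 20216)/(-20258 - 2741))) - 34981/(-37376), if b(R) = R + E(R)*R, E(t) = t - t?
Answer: 3173683777/635578880 ≈ 4.9934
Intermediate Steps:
E(t) = 0
b(R) = R (b(R) = R + 0*R = R + 0 = R)
b((-4 + 3)*(-6))/(((-13794 - 20216)/(-20258 - 2741))) - 34981/(-37376) = ((-4 + 3)*(-6))/(((-13794 - 20216)/(-20258 - 2741))) - 34981/(-37376) = (-1*(-6))/((-34010/(-22999))) - 34981*(-1/37376) = 6/((-34010*(-1/22999))) + 34981/37376 = 6/(34010/22999) + 34981/37376 = 6*(22999/34010) + 34981/37376 = 68997/17005 + 34981/37376 = 3173683777/635578880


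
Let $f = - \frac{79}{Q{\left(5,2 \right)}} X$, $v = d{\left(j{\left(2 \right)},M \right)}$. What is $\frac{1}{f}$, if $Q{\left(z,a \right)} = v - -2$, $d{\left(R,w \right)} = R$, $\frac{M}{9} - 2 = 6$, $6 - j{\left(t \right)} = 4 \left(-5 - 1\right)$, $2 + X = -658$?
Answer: $\frac{8}{13035} \approx 0.00061373$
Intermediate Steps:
$X = -660$ ($X = -2 - 658 = -660$)
$j{\left(t \right)} = 30$ ($j{\left(t \right)} = 6 - 4 \left(-5 - 1\right) = 6 - 4 \left(-6\right) = 6 - -24 = 6 + 24 = 30$)
$M = 72$ ($M = 18 + 9 \cdot 6 = 18 + 54 = 72$)
$v = 30$
$Q{\left(z,a \right)} = 32$ ($Q{\left(z,a \right)} = 30 - -2 = 30 + 2 = 32$)
$f = \frac{13035}{8}$ ($f = - \frac{79}{32} \left(-660\right) = \left(-79\right) \frac{1}{32} \left(-660\right) = \left(- \frac{79}{32}\right) \left(-660\right) = \frac{13035}{8} \approx 1629.4$)
$\frac{1}{f} = \frac{1}{\frac{13035}{8}} = \frac{8}{13035}$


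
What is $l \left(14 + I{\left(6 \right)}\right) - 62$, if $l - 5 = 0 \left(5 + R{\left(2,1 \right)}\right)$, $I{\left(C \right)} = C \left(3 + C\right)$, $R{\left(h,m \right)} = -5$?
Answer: $278$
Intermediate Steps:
$l = 5$ ($l = 5 + 0 \left(5 - 5\right) = 5 + 0 \cdot 0 = 5 + 0 = 5$)
$l \left(14 + I{\left(6 \right)}\right) - 62 = 5 \left(14 + 6 \left(3 + 6\right)\right) - 62 = 5 \left(14 + 6 \cdot 9\right) - 62 = 5 \left(14 + 54\right) - 62 = 5 \cdot 68 - 62 = 340 - 62 = 278$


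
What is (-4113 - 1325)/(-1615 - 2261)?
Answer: 2719/1938 ≈ 1.4030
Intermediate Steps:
(-4113 - 1325)/(-1615 - 2261) = -5438/(-3876) = -5438*(-1/3876) = 2719/1938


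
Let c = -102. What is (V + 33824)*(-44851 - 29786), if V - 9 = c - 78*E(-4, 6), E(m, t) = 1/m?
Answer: -5038072137/2 ≈ -2.5190e+9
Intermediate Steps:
V = -147/2 (V = 9 + (-102 - 78/(-4)) = 9 + (-102 - 78*(-¼)) = 9 + (-102 + 39/2) = 9 - 165/2 = -147/2 ≈ -73.500)
(V + 33824)*(-44851 - 29786) = (-147/2 + 33824)*(-44851 - 29786) = (67501/2)*(-74637) = -5038072137/2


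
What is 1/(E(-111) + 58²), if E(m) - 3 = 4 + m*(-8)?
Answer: 1/4259 ≈ 0.00023480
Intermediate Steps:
E(m) = 7 - 8*m (E(m) = 3 + (4 + m*(-8)) = 3 + (4 - 8*m) = 7 - 8*m)
1/(E(-111) + 58²) = 1/((7 - 8*(-111)) + 58²) = 1/((7 + 888) + 3364) = 1/(895 + 3364) = 1/4259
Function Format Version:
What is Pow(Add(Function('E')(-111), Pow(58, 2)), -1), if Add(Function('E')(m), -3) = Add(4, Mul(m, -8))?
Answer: Rational(1, 4259) ≈ 0.00023480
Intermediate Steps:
Function('E')(m) = Add(7, Mul(-8, m)) (Function('E')(m) = Add(3, Add(4, Mul(m, -8))) = Add(3, Add(4, Mul(-8, m))) = Add(7, Mul(-8, m)))
Pow(Add(Function('E')(-111), Pow(58, 2)), -1) = Pow(Add(Add(7, Mul(-8, -111)), Pow(58, 2)), -1) = Pow(Add(Add(7, 888), 3364), -1) = Pow(Add(895, 3364), -1) = Pow(4259, -1) = Rational(1, 4259)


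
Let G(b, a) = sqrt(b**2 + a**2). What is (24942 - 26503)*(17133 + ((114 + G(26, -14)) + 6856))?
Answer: -37624783 - 3122*sqrt(218) ≈ -3.7671e+7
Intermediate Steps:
G(b, a) = sqrt(a**2 + b**2)
(24942 - 26503)*(17133 + ((114 + G(26, -14)) + 6856)) = (24942 - 26503)*(17133 + ((114 + sqrt((-14)**2 + 26**2)) + 6856)) = -1561*(17133 + ((114 + sqrt(196 + 676)) + 6856)) = -1561*(17133 + ((114 + sqrt(872)) + 6856)) = -1561*(17133 + ((114 + 2*sqrt(218)) + 6856)) = -1561*(17133 + (6970 + 2*sqrt(218))) = -1561*(24103 + 2*sqrt(218)) = -37624783 - 3122*sqrt(218)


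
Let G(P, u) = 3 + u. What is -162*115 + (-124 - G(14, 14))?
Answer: -18771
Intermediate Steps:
-162*115 + (-124 - G(14, 14)) = -162*115 + (-124 - (3 + 14)) = -18630 + (-124 - 1*17) = -18630 + (-124 - 17) = -18630 - 141 = -18771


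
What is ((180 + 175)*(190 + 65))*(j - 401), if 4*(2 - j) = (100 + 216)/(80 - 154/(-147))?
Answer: -61625527425/1702 ≈ -3.6208e+7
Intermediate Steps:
j = 1745/1702 (j = 2 - (100 + 216)/(4*(80 - 154/(-147))) = 2 - 79/(80 - 154*(-1/147)) = 2 - 79/(80 + 22/21) = 2 - 79/1702/21 = 2 - 79*21/1702 = 2 - 1/4*3318/851 = 2 - 1659/1702 = 1745/1702 ≈ 1.0253)
((180 + 175)*(190 + 65))*(j - 401) = ((180 + 175)*(190 + 65))*(1745/1702 - 401) = (355*255)*(-680757/1702) = 90525*(-680757/1702) = -61625527425/1702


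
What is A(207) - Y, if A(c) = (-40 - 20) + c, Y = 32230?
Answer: -32083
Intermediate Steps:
A(c) = -60 + c
A(207) - Y = (-60 + 207) - 1*32230 = 147 - 32230 = -32083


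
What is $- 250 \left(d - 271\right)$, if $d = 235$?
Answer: $9000$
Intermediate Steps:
$- 250 \left(d - 271\right) = - 250 \left(235 - 271\right) = \left(-250\right) \left(-36\right) = 9000$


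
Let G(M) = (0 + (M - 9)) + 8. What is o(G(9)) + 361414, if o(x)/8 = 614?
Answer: 366326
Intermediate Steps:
G(M) = -1 + M (G(M) = (0 + (-9 + M)) + 8 = (-9 + M) + 8 = -1 + M)
o(x) = 4912 (o(x) = 8*614 = 4912)
o(G(9)) + 361414 = 4912 + 361414 = 366326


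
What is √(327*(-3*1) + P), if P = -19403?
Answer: 28*I*√26 ≈ 142.77*I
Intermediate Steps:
√(327*(-3*1) + P) = √(327*(-3*1) - 19403) = √(327*(-3) - 19403) = √(-981 - 19403) = √(-20384) = 28*I*√26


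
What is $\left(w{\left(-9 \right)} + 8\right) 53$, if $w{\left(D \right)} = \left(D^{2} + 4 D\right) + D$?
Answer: $2332$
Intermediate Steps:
$w{\left(D \right)} = D^{2} + 5 D$
$\left(w{\left(-9 \right)} + 8\right) 53 = \left(- 9 \left(5 - 9\right) + 8\right) 53 = \left(\left(-9\right) \left(-4\right) + 8\right) 53 = \left(36 + 8\right) 53 = 44 \cdot 53 = 2332$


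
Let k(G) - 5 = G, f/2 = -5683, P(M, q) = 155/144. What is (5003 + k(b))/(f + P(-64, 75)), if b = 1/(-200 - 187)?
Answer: -31009520/70371607 ≈ -0.44065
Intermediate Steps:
b = -1/387 (b = 1/(-387) = -1/387 ≈ -0.0025840)
P(M, q) = 155/144 (P(M, q) = 155*(1/144) = 155/144)
f = -11366 (f = 2*(-5683) = -11366)
k(G) = 5 + G
(5003 + k(b))/(f + P(-64, 75)) = (5003 + (5 - 1/387))/(-11366 + 155/144) = (5003 + 1934/387)/(-1636549/144) = (1938095/387)*(-144/1636549) = -31009520/70371607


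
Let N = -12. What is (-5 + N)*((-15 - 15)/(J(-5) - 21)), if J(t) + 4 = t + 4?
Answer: -255/13 ≈ -19.615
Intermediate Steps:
J(t) = t (J(t) = -4 + (t + 4) = -4 + (4 + t) = t)
(-5 + N)*((-15 - 15)/(J(-5) - 21)) = (-5 - 12)*((-15 - 15)/(-5 - 21)) = -(-510)/(-26) = -(-510)*(-1)/26 = -17*15/13 = -255/13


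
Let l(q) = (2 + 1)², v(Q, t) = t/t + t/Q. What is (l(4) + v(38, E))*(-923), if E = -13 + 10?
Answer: -347971/38 ≈ -9157.1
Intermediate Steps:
E = -3
v(Q, t) = 1 + t/Q
l(q) = 9 (l(q) = 3² = 9)
(l(4) + v(38, E))*(-923) = (9 + (38 - 3)/38)*(-923) = (9 + (1/38)*35)*(-923) = (9 + 35/38)*(-923) = (377/38)*(-923) = -347971/38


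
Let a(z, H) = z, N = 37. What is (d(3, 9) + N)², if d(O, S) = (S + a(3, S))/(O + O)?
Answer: 1521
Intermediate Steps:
d(O, S) = (3 + S)/(2*O) (d(O, S) = (S + 3)/(O + O) = (3 + S)/((2*O)) = (3 + S)*(1/(2*O)) = (3 + S)/(2*O))
(d(3, 9) + N)² = ((½)*(3 + 9)/3 + 37)² = ((½)*(⅓)*12 + 37)² = (2 + 37)² = 39² = 1521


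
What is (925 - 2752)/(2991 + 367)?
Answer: -1827/3358 ≈ -0.54407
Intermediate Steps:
(925 - 2752)/(2991 + 367) = -1827/3358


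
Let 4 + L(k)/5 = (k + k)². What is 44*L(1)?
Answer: 0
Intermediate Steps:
L(k) = -20 + 20*k² (L(k) = -20 + 5*(k + k)² = -20 + 5*(2*k)² = -20 + 5*(4*k²) = -20 + 20*k²)
44*L(1) = 44*(-20 + 20*1²) = 44*(-20 + 20*1) = 44*(-20 + 20) = 44*0 = 0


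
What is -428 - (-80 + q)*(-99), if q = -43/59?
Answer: -496789/59 ≈ -8420.2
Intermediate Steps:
q = -43/59 (q = -43*1/59 = -43/59 ≈ -0.72881)
-428 - (-80 + q)*(-99) = -428 - (-80 - 43/59)*(-99) = -428 - (-4763)*(-99)/59 = -428 - 1*471537/59 = -428 - 471537/59 = -496789/59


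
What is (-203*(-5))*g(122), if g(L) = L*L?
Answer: 15107260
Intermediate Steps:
g(L) = L²
(-203*(-5))*g(122) = -203*(-5)*122² = 1015*14884 = 15107260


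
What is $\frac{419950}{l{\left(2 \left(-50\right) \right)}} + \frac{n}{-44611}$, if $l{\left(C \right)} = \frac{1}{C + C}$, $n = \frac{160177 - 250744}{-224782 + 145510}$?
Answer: $- \frac{33002500455130063}{392933688} \approx -8.399 \cdot 10^{7}$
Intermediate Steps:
$n = \frac{10063}{8808}$ ($n = - \frac{90567}{-79272} = \left(-90567\right) \left(- \frac{1}{79272}\right) = \frac{10063}{8808} \approx 1.1425$)
$l{\left(C \right)} = \frac{1}{2 C}$
$\frac{419950}{l{\left(2 \left(-50\right) \right)}} + \frac{n}{-44611} = \frac{419950}{\frac{1}{2} \frac{1}{2 \left(-50\right)}} + \frac{10063}{8808 \left(-44611\right)} = \frac{419950}{\frac{1}{2} \frac{1}{-100}} + \frac{10063}{8808} \left(- \frac{1}{44611}\right) = \frac{419950}{\frac{1}{2} \left(- \frac{1}{100}\right)} - \frac{10063}{392933688} = \frac{419950}{- \frac{1}{200}} - \frac{10063}{392933688} = 419950 \left(-200\right) - \frac{10063}{392933688} = -83990000 - \frac{10063}{392933688} = - \frac{33002500455130063}{392933688}$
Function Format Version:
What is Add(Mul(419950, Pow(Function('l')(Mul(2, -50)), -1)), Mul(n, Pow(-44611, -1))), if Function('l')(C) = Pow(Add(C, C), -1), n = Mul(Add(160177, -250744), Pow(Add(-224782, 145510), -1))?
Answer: Rational(-33002500455130063, 392933688) ≈ -8.3990e+7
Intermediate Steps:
n = Rational(10063, 8808) (n = Mul(-90567, Pow(-79272, -1)) = Mul(-90567, Rational(-1, 79272)) = Rational(10063, 8808) ≈ 1.1425)
Function('l')(C) = Mul(Rational(1, 2), Pow(C, -1)) (Function('l')(C) = Pow(Mul(2, C), -1) = Mul(Rational(1, 2), Pow(C, -1)))
Add(Mul(419950, Pow(Function('l')(Mul(2, -50)), -1)), Mul(n, Pow(-44611, -1))) = Add(Mul(419950, Pow(Mul(Rational(1, 2), Pow(Mul(2, -50), -1)), -1)), Mul(Rational(10063, 8808), Pow(-44611, -1))) = Add(Mul(419950, Pow(Mul(Rational(1, 2), Pow(-100, -1)), -1)), Mul(Rational(10063, 8808), Rational(-1, 44611))) = Add(Mul(419950, Pow(Mul(Rational(1, 2), Rational(-1, 100)), -1)), Rational(-10063, 392933688)) = Add(Mul(419950, Pow(Rational(-1, 200), -1)), Rational(-10063, 392933688)) = Add(Mul(419950, -200), Rational(-10063, 392933688)) = Add(-83990000, Rational(-10063, 392933688)) = Rational(-33002500455130063, 392933688)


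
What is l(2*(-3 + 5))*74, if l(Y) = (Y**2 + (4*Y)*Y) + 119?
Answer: 14726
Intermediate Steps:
l(Y) = 119 + 5*Y**2 (l(Y) = (Y**2 + 4*Y**2) + 119 = 5*Y**2 + 119 = 119 + 5*Y**2)
l(2*(-3 + 5))*74 = (119 + 5*(2*(-3 + 5))**2)*74 = (119 + 5*(2*2)**2)*74 = (119 + 5*4**2)*74 = (119 + 5*16)*74 = (119 + 80)*74 = 199*74 = 14726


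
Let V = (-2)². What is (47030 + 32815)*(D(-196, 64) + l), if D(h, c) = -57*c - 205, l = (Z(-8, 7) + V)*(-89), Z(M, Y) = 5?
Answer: -371598630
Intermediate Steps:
V = 4
l = -801 (l = (5 + 4)*(-89) = 9*(-89) = -801)
D(h, c) = -205 - 57*c
(47030 + 32815)*(D(-196, 64) + l) = (47030 + 32815)*((-205 - 57*64) - 801) = 79845*((-205 - 3648) - 801) = 79845*(-3853 - 801) = 79845*(-4654) = -371598630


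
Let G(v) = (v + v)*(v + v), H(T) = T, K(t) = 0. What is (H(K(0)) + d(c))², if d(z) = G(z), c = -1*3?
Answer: 1296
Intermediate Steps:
c = -3
G(v) = 4*v² (G(v) = (2*v)*(2*v) = 4*v²)
d(z) = 4*z²
(H(K(0)) + d(c))² = (0 + 4*(-3)²)² = (0 + 4*9)² = (0 + 36)² = 36² = 1296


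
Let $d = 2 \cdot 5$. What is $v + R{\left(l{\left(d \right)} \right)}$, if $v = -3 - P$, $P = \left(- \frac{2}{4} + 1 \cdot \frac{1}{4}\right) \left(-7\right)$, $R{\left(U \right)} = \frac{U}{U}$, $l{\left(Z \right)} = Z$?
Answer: $- \frac{15}{4} \approx -3.75$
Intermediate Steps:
$d = 10$
$R{\left(U \right)} = 1$
$P = \frac{7}{4}$ ($P = \left(\left(-2\right) \frac{1}{4} + 1 \cdot \frac{1}{4}\right) \left(-7\right) = \left(- \frac{1}{2} + \frac{1}{4}\right) \left(-7\right) = \left(- \frac{1}{4}\right) \left(-7\right) = \frac{7}{4} \approx 1.75$)
$v = - \frac{19}{4}$ ($v = -3 - \frac{7}{4} = - \frac{19}{4} \approx -4.75$)
$v + R{\left(l{\left(d \right)} \right)} = - \frac{19}{4} + 1 = - \frac{15}{4}$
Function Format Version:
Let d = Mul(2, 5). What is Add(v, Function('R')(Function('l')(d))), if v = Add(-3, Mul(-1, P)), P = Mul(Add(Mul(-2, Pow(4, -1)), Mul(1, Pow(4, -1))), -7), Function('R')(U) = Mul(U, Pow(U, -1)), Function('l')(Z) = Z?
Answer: Rational(-15, 4) ≈ -3.7500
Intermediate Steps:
d = 10
Function('R')(U) = 1
P = Rational(7, 4) (P = Mul(Add(Mul(-2, Rational(1, 4)), Mul(1, Rational(1, 4))), -7) = Mul(Add(Rational(-1, 2), Rational(1, 4)), -7) = Mul(Rational(-1, 4), -7) = Rational(7, 4) ≈ 1.7500)
v = Rational(-19, 4) (v = Add(-3, Mul(-1, Rational(7, 4))) = Add(-3, Rational(-7, 4)) = Rational(-19, 4) ≈ -4.7500)
Add(v, Function('R')(Function('l')(d))) = Add(Rational(-19, 4), 1) = Rational(-15, 4)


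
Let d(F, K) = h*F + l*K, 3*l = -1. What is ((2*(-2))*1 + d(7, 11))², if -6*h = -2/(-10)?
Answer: 6241/100 ≈ 62.410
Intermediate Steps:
l = -⅓ (l = (⅓)*(-1) = -⅓ ≈ -0.33333)
h = -1/30 (h = -(-1)/(3*(-10)) = -(-1)*(-1)/(3*10) = -⅙*⅕ = -1/30 ≈ -0.033333)
d(F, K) = -K/3 - F/30 (d(F, K) = -F/30 - K/3 = -K/3 - F/30)
((2*(-2))*1 + d(7, 11))² = ((2*(-2))*1 + (-⅓*11 - 1/30*7))² = (-4*1 + (-11/3 - 7/30))² = (-4 - 39/10)² = (-79/10)² = 6241/100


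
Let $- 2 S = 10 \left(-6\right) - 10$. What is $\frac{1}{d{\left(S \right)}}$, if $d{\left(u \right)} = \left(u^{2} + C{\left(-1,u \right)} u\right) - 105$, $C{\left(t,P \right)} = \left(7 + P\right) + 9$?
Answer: $\frac{1}{2905} \approx 0.00034423$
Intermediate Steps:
$C{\left(t,P \right)} = 16 + P$
$S = 35$ ($S = - \frac{10 \left(-6\right) - 10}{2} = - \frac{-60 - 10}{2} = \left(- \frac{1}{2}\right) \left(-70\right) = 35$)
$d{\left(u \right)} = -105 + u^{2} + u \left(16 + u\right)$ ($d{\left(u \right)} = \left(u^{2} + \left(16 + u\right) u\right) - 105 = \left(u^{2} + u \left(16 + u\right)\right) - 105 = -105 + u^{2} + u \left(16 + u\right)$)
$\frac{1}{d{\left(S \right)}} = \frac{1}{-105 + 35^{2} + 35 \left(16 + 35\right)} = \frac{1}{-105 + 1225 + 35 \cdot 51} = \frac{1}{-105 + 1225 + 1785} = \frac{1}{2905}$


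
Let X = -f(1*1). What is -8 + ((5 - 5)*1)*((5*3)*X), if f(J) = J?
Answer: -8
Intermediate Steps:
X = -1 ≈ -1.0000
-8 + ((5 - 5)*1)*((5*3)*X) = -8 + ((5 - 5)*1)*((5*3)*(-1)) = -8 + (0*1)*(15*(-1)) = -8 + 0*(-15) = -8 + 0 = -8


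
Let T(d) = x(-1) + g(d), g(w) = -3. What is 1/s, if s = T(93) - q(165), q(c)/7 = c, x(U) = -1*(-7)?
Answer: -1/1151 ≈ -0.00086881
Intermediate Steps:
x(U) = 7
q(c) = 7*c
T(d) = 4 (T(d) = 7 - 3 = 4)
s = -1151 (s = 4 - 7*165 = 4 - 1*1155 = 4 - 1155 = -1151)
1/s = 1/(-1151) = -1/1151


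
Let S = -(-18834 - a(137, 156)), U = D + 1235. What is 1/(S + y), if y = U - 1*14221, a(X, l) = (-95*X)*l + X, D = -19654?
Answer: -1/2044009 ≈ -4.8923e-7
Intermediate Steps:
a(X, l) = X - 95*X*l (a(X, l) = -95*X*l + X = X - 95*X*l)
U = -18419 (U = -19654 + 1235 = -18419)
S = -2011369 (S = -(-18834 - 137*(1 - 95*156)) = -(-18834 - 137*(1 - 14820)) = -(-18834 - 137*(-14819)) = -(-18834 - 1*(-2030203)) = -(-18834 + 2030203) = -1*2011369 = -2011369)
y = -32640 (y = -18419 - 1*14221 = -18419 - 14221 = -32640)
1/(S + y) = 1/(-2011369 - 32640) = 1/(-2044009) = -1/2044009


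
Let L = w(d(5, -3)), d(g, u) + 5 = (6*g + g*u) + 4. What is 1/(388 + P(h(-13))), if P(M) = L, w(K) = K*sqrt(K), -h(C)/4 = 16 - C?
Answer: 97/36950 - 7*sqrt(14)/73900 ≈ 0.0022708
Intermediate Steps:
h(C) = -64 + 4*C (h(C) = -4*(16 - C) = -64 + 4*C)
d(g, u) = -1 + 6*g + g*u (d(g, u) = -5 + ((6*g + g*u) + 4) = -5 + (4 + 6*g + g*u) = -1 + 6*g + g*u)
w(K) = K**(3/2)
L = 14*sqrt(14) (L = (-1 + 6*5 + 5*(-3))**(3/2) = (-1 + 30 - 15)**(3/2) = 14**(3/2) = 14*sqrt(14) ≈ 52.383)
P(M) = 14*sqrt(14)
1/(388 + P(h(-13))) = 1/(388 + 14*sqrt(14))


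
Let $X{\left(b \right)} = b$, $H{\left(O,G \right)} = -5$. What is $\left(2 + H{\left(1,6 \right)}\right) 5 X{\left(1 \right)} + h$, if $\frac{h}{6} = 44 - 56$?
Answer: $-87$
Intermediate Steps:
$h = -72$ ($h = 6 \left(44 - 56\right) = 6 \left(-12\right) = -72$)
$\left(2 + H{\left(1,6 \right)}\right) 5 X{\left(1 \right)} + h = \left(2 - 5\right) 5 \cdot 1 - 72 = \left(-3\right) 5 \cdot 1 - 72 = \left(-15\right) 1 - 72 = -15 - 72 = -87$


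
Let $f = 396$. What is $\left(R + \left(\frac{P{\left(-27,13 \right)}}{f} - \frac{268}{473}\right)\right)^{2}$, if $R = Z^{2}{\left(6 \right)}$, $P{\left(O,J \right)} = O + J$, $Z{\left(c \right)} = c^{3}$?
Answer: $\frac{157786953048435481}{72488196} \approx 2.1767 \cdot 10^{9}$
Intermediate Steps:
$P{\left(O,J \right)} = J + O$
$R = 46656$ ($R = \left(6^{3}\right)^{2} = 216^{2} = 46656$)
$\left(R + \left(\frac{P{\left(-27,13 \right)}}{f} - \frac{268}{473}\right)\right)^{2} = \left(46656 - \left(\frac{268}{473} - \frac{13 - 27}{396}\right)\right)^{2} = \left(46656 - \frac{5125}{8514}\right)^{2} = \left(\frac{397224059}{8514}\right)^{2} = \frac{157786953048435481}{72488196}$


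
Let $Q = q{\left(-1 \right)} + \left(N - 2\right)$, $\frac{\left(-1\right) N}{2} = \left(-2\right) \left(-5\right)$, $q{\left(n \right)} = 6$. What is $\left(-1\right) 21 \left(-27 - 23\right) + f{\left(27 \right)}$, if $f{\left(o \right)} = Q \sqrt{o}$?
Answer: $1050 - 48 \sqrt{3} \approx 966.86$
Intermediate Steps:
$N = -20$ ($N = - 2 \left(\left(-2\right) \left(-5\right)\right) = \left(-2\right) 10 = -20$)
$Q = -16$ ($Q = 6 - 22 = -16$)
$f{\left(o \right)} = - 16 \sqrt{o}$
$\left(-1\right) 21 \left(-27 - 23\right) + f{\left(27 \right)} = \left(-1\right) 21 \left(-27 - 23\right) - 16 \sqrt{27} = \left(-21\right) \left(-50\right) - 16 \cdot 3 \sqrt{3} = 1050 - 48 \sqrt{3}$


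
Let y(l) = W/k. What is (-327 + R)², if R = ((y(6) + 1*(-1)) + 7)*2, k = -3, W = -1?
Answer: 889249/9 ≈ 98806.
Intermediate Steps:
y(l) = ⅓ (y(l) = -1/(-3) = -1*(-⅓) = ⅓)
R = 38/3 (R = ((⅓ + 1*(-1)) + 7)*2 = ((⅓ - 1) + 7)*2 = (-⅔ + 7)*2 = (19/3)*2 = 38/3 ≈ 12.667)
(-327 + R)² = (-327 + 38/3)² = (-943/3)² = 889249/9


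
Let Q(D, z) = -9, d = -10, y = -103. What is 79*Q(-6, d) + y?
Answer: -814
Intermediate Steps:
79*Q(-6, d) + y = 79*(-9) - 103 = -711 - 103 = -814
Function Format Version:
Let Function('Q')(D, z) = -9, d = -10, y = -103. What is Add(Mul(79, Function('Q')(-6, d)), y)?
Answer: -814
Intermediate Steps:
Add(Mul(79, Function('Q')(-6, d)), y) = Add(Mul(79, -9), -103) = Add(-711, -103) = -814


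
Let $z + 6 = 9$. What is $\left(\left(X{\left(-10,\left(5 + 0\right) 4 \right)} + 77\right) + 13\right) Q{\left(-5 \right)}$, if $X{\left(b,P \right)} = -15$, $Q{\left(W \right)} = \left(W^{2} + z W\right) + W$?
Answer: $375$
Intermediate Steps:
$z = 3$ ($z = -6 + 9 = 3$)
$Q{\left(W \right)} = W^{2} + 4 W$ ($Q{\left(W \right)} = \left(W^{2} + 3 W\right) + W = W^{2} + 4 W$)
$\left(\left(X{\left(-10,\left(5 + 0\right) 4 \right)} + 77\right) + 13\right) Q{\left(-5 \right)} = \left(\left(-15 + 77\right) + 13\right) \left(- 5 \left(4 - 5\right)\right) = \left(62 + 13\right) \left(\left(-5\right) \left(-1\right)\right) = 75 \cdot 5 = 375$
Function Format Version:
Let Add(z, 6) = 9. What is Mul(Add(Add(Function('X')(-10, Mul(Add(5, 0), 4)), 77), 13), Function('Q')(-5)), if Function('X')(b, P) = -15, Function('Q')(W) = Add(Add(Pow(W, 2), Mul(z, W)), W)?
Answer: 375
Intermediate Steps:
z = 3 (z = Add(-6, 9) = 3)
Function('Q')(W) = Add(Pow(W, 2), Mul(4, W)) (Function('Q')(W) = Add(Add(Pow(W, 2), Mul(3, W)), W) = Add(Pow(W, 2), Mul(4, W)))
Mul(Add(Add(Function('X')(-10, Mul(Add(5, 0), 4)), 77), 13), Function('Q')(-5)) = Mul(Add(Add(-15, 77), 13), Mul(-5, Add(4, -5))) = Mul(Add(62, 13), Mul(-5, -1)) = Mul(75, 5) = 375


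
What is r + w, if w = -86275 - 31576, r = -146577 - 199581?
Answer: -464009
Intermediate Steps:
r = -346158
w = -117851
r + w = -346158 - 117851 = -464009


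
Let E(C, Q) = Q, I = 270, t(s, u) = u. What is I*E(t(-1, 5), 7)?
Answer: 1890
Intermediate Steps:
I*E(t(-1, 5), 7) = 270*7 = 1890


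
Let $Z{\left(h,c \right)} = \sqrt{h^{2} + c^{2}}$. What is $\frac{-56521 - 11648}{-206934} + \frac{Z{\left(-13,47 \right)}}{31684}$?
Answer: $\frac{22723}{68978} + \frac{\sqrt{2378}}{31684} \approx 0.33096$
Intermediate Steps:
$Z{\left(h,c \right)} = \sqrt{c^{2} + h^{2}}$
$\frac{-56521 - 11648}{-206934} + \frac{Z{\left(-13,47 \right)}}{31684} = \frac{-56521 - 11648}{-206934} + \frac{\sqrt{47^{2} + \left(-13\right)^{2}}}{31684} = \left(-68169\right) \left(- \frac{1}{206934}\right) + \sqrt{2209 + 169} \cdot \frac{1}{31684} = \frac{22723}{68978} + \sqrt{2378} \cdot \frac{1}{31684} = \frac{22723}{68978} + \frac{\sqrt{2378}}{31684}$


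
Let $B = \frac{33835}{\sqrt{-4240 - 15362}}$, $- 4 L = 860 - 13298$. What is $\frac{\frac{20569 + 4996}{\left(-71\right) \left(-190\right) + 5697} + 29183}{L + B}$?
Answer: $\frac{68261806998844668}{7317014412444457} + \frac{3751355393143380 i \sqrt{2}}{7317014412444457} \approx 9.3292 + 0.72505 i$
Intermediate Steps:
$L = \frac{6219}{2}$ ($L = - \frac{860 - 13298}{4} = \left(- \frac{1}{4}\right) \left(-12438\right) = \frac{6219}{2} \approx 3109.5$)
$B = - \frac{33835 i \sqrt{2}}{198}$ ($B = \frac{33835}{\sqrt{-19602}} = \frac{33835}{99 i \sqrt{2}} = 33835 \left(- \frac{i \sqrt{2}}{198}\right) = - \frac{33835 i \sqrt{2}}{198} \approx - 241.67 i$)
$\frac{\frac{20569 + 4996}{\left(-71\right) \left(-190\right) + 5697} + 29183}{L + B} = \frac{\frac{20569 + 4996}{\left(-71\right) \left(-190\right) + 5697} + 29183}{\frac{6219}{2} - \frac{33835 i \sqrt{2}}{198}} = \frac{\frac{25565}{13490 + 5697} + 29183}{\frac{6219}{2} - \frac{33835 i \sqrt{2}}{198}} = \frac{\frac{25565}{19187} + 29183}{\frac{6219}{2} - \frac{33835 i \sqrt{2}}{198}} = \frac{559959786}{19187 \left(\frac{6219}{2} - \frac{33835 i \sqrt{2}}{198}\right)}$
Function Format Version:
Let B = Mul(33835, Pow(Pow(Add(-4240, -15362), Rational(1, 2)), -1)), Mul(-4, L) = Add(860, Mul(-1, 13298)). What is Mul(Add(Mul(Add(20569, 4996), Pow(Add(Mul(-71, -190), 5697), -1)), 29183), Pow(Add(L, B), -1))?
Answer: Add(Rational(68261806998844668, 7317014412444457), Mul(Rational(3751355393143380, 7317014412444457), I, Pow(2, Rational(1, 2)))) ≈ Add(9.3292, Mul(0.72505, I))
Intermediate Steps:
L = Rational(6219, 2) (L = Mul(Rational(-1, 4), Add(860, Mul(-1, 13298))) = Mul(Rational(-1, 4), Add(860, -13298)) = Mul(Rational(-1, 4), -12438) = Rational(6219, 2) ≈ 3109.5)
B = Mul(Rational(-33835, 198), I, Pow(2, Rational(1, 2))) (B = Mul(33835, Pow(Pow(-19602, Rational(1, 2)), -1)) = Mul(33835, Pow(Mul(99, I, Pow(2, Rational(1, 2))), -1)) = Mul(33835, Mul(Rational(-1, 198), I, Pow(2, Rational(1, 2)))) = Mul(Rational(-33835, 198), I, Pow(2, Rational(1, 2))) ≈ Mul(-241.67, I))
Mul(Add(Mul(Add(20569, 4996), Pow(Add(Mul(-71, -190), 5697), -1)), 29183), Pow(Add(L, B), -1)) = Mul(Add(Mul(Add(20569, 4996), Pow(Add(Mul(-71, -190), 5697), -1)), 29183), Pow(Add(Rational(6219, 2), Mul(Rational(-33835, 198), I, Pow(2, Rational(1, 2)))), -1)) = Mul(Add(Mul(25565, Pow(Add(13490, 5697), -1)), 29183), Pow(Add(Rational(6219, 2), Mul(Rational(-33835, 198), I, Pow(2, Rational(1, 2)))), -1)) = Mul(Add(Mul(25565, Pow(19187, -1)), 29183), Pow(Add(Rational(6219, 2), Mul(Rational(-33835, 198), I, Pow(2, Rational(1, 2)))), -1)) = Mul(Add(Mul(25565, Rational(1, 19187)), 29183), Pow(Add(Rational(6219, 2), Mul(Rational(-33835, 198), I, Pow(2, Rational(1, 2)))), -1)) = Mul(Add(Rational(25565, 19187), 29183), Pow(Add(Rational(6219, 2), Mul(Rational(-33835, 198), I, Pow(2, Rational(1, 2)))), -1)) = Mul(Rational(559959786, 19187), Pow(Add(Rational(6219, 2), Mul(Rational(-33835, 198), I, Pow(2, Rational(1, 2)))), -1))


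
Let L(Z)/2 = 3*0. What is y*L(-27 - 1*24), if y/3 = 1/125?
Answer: 0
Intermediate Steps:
y = 3/125 ≈ 0.024000
L(Z) = 0 (L(Z) = 2*(3*0) = 2*0 = 0)
y*L(-27 - 1*24) = (3/125)*0 = 0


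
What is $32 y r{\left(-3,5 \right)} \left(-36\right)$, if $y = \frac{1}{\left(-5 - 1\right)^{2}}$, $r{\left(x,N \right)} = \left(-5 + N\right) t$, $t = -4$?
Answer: $0$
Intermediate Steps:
$r{\left(x,N \right)} = 20 - 4 N$ ($r{\left(x,N \right)} = \left(-5 + N\right) \left(-4\right) = 20 - 4 N$)
$y = \frac{1}{36}$ ($y = \frac{1}{\left(-6\right)^{2}} = \frac{1}{36} \approx 0.027778$)
$32 y r{\left(-3,5 \right)} \left(-36\right) = 32 \frac{20 - 20}{36} \left(-36\right) = 32 \cdot \frac{1}{36} \cdot 0 \left(-36\right) = 32 \cdot 0 \left(-36\right) = 0 \left(-36\right) = 0$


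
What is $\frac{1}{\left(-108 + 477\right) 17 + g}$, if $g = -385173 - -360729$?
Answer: $- \frac{1}{18171} \approx -5.5033 \cdot 10^{-5}$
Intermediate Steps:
$g = -24444$ ($g = -385173 + 360729 = -24444$)
$\frac{1}{\left(-108 + 477\right) 17 + g} = \frac{1}{\left(-108 + 477\right) 17 - 24444} = \frac{1}{369 \cdot 17 - 24444} = \frac{1}{6273 - 24444} = \frac{1}{-18171} = - \frac{1}{18171}$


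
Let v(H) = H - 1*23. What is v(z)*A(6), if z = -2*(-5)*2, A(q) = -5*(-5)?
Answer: -75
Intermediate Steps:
A(q) = 25
z = 20 (z = 10*2 = 20)
v(H) = -23 + H (v(H) = H - 23 = -23 + H)
v(z)*A(6) = (-23 + 20)*25 = -3*25 = -75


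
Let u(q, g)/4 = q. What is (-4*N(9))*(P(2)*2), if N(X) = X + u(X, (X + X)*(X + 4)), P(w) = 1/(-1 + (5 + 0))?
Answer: -90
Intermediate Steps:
P(w) = ¼ (P(w) = 1/(-1 + 5) = 1/4 = ¼)
u(q, g) = 4*q
N(X) = 5*X (N(X) = X + 4*X = 5*X)
(-4*N(9))*(P(2)*2) = (-20*9)*((¼)*2) = -4*45*(½) = -180*½ = -90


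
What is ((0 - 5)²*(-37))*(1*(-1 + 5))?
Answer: -3700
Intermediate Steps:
((0 - 5)²*(-37))*(1*(-1 + 5)) = ((-5)²*(-37))*(1*4) = (25*(-37))*4 = -925*4 = -3700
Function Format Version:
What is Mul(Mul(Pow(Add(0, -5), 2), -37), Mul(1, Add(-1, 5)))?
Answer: -3700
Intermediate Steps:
Mul(Mul(Pow(Add(0, -5), 2), -37), Mul(1, Add(-1, 5))) = Mul(Mul(Pow(-5, 2), -37), Mul(1, 4)) = Mul(Mul(25, -37), 4) = Mul(-925, 4) = -3700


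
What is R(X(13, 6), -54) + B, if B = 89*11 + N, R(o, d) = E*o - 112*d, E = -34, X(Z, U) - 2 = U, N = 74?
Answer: 6829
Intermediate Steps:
X(Z, U) = 2 + U
R(o, d) = -112*d - 34*o (R(o, d) = -34*o - 112*d = -112*d - 34*o)
B = 1053 (B = 89*11 + 74 = 979 + 74 = 1053)
R(X(13, 6), -54) + B = (-112*(-54) - 34*(2 + 6)) + 1053 = (6048 - 34*8) + 1053 = (6048 - 272) + 1053 = 5776 + 1053 = 6829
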